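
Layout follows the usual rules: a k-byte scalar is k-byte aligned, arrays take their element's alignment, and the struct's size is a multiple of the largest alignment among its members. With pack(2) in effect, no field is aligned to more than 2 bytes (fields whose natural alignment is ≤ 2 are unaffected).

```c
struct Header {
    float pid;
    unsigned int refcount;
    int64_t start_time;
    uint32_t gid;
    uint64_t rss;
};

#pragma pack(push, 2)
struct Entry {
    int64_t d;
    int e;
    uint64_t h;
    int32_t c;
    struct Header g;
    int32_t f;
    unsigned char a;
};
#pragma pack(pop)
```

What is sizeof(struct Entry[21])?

Header: pid at 0 (size 4, align 4) → ends 4; refcount at 4 (size 4, align 4) → ends 8; start_time at 8 (size 8, align 8) → ends 16; gid at 16 (size 4, align 4) → ends 20; pad 4 to align 8 for rss; rss at 24 (size 8, align 8) → ends 32; total 32 bytes, alignment 8
d at 0 (size 8, align 2) → ends 8
e at 8 (size 4, align 2) → ends 12
h at 12 (size 8, align 2) → ends 20
c at 20 (size 4, align 2) → ends 24
g at 24 (size 32, align 2) → ends 56
f at 56 (size 4, align 2) → ends 60
a at 60 (size 1, align 1) → ends 61
tail pad 1 to reach multiple of 2
total 62 bytes, alignment 2
array of 21: 21 × 62 = 1302

1302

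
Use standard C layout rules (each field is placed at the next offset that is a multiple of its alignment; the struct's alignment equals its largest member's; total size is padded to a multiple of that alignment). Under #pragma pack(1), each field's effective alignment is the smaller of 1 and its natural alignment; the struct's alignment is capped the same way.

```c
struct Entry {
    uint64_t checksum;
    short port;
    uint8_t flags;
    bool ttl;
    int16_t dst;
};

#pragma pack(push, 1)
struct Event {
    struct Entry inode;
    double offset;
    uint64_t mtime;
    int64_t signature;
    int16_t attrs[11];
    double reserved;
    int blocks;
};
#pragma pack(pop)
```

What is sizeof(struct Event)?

Entry: 0..8  checksum  (8B, 8-aligned); 8..10  port  (2B, 2-aligned); 10..11  flags  (1B, 1-aligned); 11..12  ttl  (1B, 1-aligned); 12..14  dst  (2B, 2-aligned); 14..16  -- tail padding (2B); sizeof = 16, alignof = 8
0..16  inode  (16B, 1-aligned)
16..24  offset  (8B, 1-aligned)
24..32  mtime  (8B, 1-aligned)
32..40  signature  (8B, 1-aligned)
40..62  attrs  (22B, 1-aligned)
62..70  reserved  (8B, 1-aligned)
70..74  blocks  (4B, 1-aligned)
sizeof = 74, alignof = 1

74 bytes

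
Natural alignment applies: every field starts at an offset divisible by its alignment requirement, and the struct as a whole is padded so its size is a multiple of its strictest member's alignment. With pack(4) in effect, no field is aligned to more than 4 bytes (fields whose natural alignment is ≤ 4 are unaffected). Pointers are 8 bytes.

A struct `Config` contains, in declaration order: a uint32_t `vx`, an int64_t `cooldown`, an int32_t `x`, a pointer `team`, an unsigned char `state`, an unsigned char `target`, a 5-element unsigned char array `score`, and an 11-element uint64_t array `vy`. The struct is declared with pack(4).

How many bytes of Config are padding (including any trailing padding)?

1

vx at 0 (size 4, align 4) → ends 4
cooldown at 4 (size 8, align 4) → ends 12
x at 12 (size 4, align 4) → ends 16
team at 16 (size 8, align 4) → ends 24
state at 24 (size 1, align 1) → ends 25
target at 25 (size 1, align 1) → ends 26
score at 26 (size 5, align 1) → ends 31
pad 1 to align 4 for vy
vy at 32 (size 88, align 4) → ends 120
total 120 bytes, alignment 4
data bytes 119, size 120 → padding 1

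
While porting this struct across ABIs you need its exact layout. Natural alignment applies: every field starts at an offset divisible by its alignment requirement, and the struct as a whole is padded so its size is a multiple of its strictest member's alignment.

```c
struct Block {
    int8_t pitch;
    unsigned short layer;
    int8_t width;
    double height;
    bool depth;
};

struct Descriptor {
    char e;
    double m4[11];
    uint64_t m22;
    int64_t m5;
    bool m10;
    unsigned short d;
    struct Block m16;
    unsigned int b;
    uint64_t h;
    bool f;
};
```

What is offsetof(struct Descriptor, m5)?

Block: pitch at 0 (size 1, align 1) → ends 1; pad 1 to align 2 for layer; layer at 2 (size 2, align 2) → ends 4; width at 4 (size 1, align 1) → ends 5; pad 3 to align 8 for height; height at 8 (size 8, align 8) → ends 16; depth at 16 (size 1, align 1) → ends 17; tail pad 7 to reach multiple of 8; total 24 bytes, alignment 8
e at 0 (size 1, align 1) → ends 1
pad 7 to align 8 for m4
m4 at 8 (size 88, align 8) → ends 96
m22 at 96 (size 8, align 8) → ends 104
m5 at 104 (size 8, align 8) → ends 112

104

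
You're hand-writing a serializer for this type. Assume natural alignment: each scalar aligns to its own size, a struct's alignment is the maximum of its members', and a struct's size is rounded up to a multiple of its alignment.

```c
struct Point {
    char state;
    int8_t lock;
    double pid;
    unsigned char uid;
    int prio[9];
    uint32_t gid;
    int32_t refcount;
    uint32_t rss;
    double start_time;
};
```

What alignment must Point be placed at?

member alignments: state=1, lock=1, pid=8, uid=1, prio=4, gid=4, refcount=4, rss=4, start_time=8
max = 8

8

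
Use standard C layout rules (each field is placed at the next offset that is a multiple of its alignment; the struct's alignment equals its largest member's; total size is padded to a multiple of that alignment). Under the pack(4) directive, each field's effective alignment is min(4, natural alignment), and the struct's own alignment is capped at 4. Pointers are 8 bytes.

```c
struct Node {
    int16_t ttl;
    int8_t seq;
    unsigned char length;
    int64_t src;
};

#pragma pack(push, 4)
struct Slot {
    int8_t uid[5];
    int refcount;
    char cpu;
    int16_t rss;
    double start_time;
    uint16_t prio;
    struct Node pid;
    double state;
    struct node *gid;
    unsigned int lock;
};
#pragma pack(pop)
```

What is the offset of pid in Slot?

28

Node: @0: ttl [2B, align 2] → 2; @2: seq [1B, align 1] → 3; @3: length [1B, align 1] → 4; +4 pad (align 8); @8: src [8B, align 8] → 16; size 16, align 8
@0: uid [5B, align 1] → 5
+3 pad (align 4)
@8: refcount [4B, align 4] → 12
@12: cpu [1B, align 1] → 13
+1 pad (align 2)
@14: rss [2B, align 2] → 16
@16: start_time [8B, align 4] → 24
@24: prio [2B, align 2] → 26
+2 pad (align 4)
@28: pid [16B, align 4] → 44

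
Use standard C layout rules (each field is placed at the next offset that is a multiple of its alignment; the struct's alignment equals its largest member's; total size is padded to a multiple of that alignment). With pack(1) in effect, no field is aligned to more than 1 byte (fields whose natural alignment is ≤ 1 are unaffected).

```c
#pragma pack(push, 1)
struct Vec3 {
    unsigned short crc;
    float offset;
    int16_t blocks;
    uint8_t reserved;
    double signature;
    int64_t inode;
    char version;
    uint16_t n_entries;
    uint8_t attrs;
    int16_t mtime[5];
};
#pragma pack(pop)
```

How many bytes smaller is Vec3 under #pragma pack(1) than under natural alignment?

9

natural layout:
  crc at 0 (size 2, align 2) → ends 2
  pad 2 to align 4 for offset
  offset at 4 (size 4, align 4) → ends 8
  blocks at 8 (size 2, align 2) → ends 10
  reserved at 10 (size 1, align 1) → ends 11
  pad 5 to align 8 for signature
  signature at 16 (size 8, align 8) → ends 24
  inode at 24 (size 8, align 8) → ends 32
  version at 32 (size 1, align 1) → ends 33
  pad 1 to align 2 for n_entries
  n_entries at 34 (size 2, align 2) → ends 36
  attrs at 36 (size 1, align 1) → ends 37
  pad 1 to align 2 for mtime
  mtime at 38 (size 10, align 2) → ends 48
  total 48 bytes, alignment 8
packed(1) layout:
  crc at 0 (size 2, align 1) → ends 2
  offset at 2 (size 4, align 1) → ends 6
  blocks at 6 (size 2, align 1) → ends 8
  reserved at 8 (size 1, align 1) → ends 9
  signature at 9 (size 8, align 1) → ends 17
  inode at 17 (size 8, align 1) → ends 25
  version at 25 (size 1, align 1) → ends 26
  n_entries at 26 (size 2, align 1) → ends 28
  attrs at 28 (size 1, align 1) → ends 29
  mtime at 29 (size 10, align 1) → ends 39
  total 39 bytes, alignment 1
48 − 39 = 9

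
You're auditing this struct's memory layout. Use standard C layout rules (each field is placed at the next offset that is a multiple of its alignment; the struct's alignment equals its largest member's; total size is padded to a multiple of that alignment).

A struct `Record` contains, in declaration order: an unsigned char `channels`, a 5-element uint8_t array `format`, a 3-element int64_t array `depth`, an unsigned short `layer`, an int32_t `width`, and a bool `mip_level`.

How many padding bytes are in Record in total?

11

@0: channels [1B, align 1] → 1
@1: format [5B, align 1] → 6
+2 pad (align 8)
@8: depth [24B, align 8] → 32
@32: layer [2B, align 2] → 34
+2 pad (align 4)
@36: width [4B, align 4] → 40
@40: mip_level [1B, align 1] → 41
+7 tail pad (align 8)
size 48, align 8
data bytes 37, size 48 → padding 11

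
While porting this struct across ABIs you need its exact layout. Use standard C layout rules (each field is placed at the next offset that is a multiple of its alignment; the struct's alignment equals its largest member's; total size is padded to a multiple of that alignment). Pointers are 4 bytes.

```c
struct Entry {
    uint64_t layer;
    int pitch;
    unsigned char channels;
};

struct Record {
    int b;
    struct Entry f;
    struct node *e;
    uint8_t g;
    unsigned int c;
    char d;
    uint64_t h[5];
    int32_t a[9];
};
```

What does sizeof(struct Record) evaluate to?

120

Entry: 0..8  layer  (8B, 8-aligned); 8..12  pitch  (4B, 4-aligned); 12..13  channels  (1B, 1-aligned); 13..16  -- tail padding (3B); sizeof = 16, alignof = 8
0..4  b  (4B, 4-aligned)
4..8  -- padding (4B)
8..24  f  (16B, 8-aligned)
24..28  e  (4B, 4-aligned)
28..29  g  (1B, 1-aligned)
29..32  -- padding (3B)
32..36  c  (4B, 4-aligned)
36..37  d  (1B, 1-aligned)
37..40  -- padding (3B)
40..80  h  (40B, 8-aligned)
80..116  a  (36B, 4-aligned)
116..120  -- tail padding (4B)
sizeof = 120, alignof = 8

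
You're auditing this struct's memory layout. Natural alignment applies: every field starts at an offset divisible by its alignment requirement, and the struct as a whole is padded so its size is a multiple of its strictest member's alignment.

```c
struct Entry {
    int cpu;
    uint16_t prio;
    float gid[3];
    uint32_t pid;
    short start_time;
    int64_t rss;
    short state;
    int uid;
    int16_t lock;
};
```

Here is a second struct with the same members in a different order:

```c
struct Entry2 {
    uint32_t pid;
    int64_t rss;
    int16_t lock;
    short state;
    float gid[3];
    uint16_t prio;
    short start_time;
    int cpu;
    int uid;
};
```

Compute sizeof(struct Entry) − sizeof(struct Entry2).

8

@0: cpu [4B, align 4] → 4
@4: prio [2B, align 2] → 6
+2 pad (align 4)
@8: gid [12B, align 4] → 20
@20: pid [4B, align 4] → 24
@24: start_time [2B, align 2] → 26
+6 pad (align 8)
@32: rss [8B, align 8] → 40
@40: state [2B, align 2] → 42
+2 pad (align 4)
@44: uid [4B, align 4] → 48
@48: lock [2B, align 2] → 50
+6 tail pad (align 8)
size 56, align 8
— Entry2 —
@0: pid [4B, align 4] → 4
+4 pad (align 8)
@8: rss [8B, align 8] → 16
@16: lock [2B, align 2] → 18
@18: state [2B, align 2] → 20
@20: gid [12B, align 4] → 32
@32: prio [2B, align 2] → 34
@34: start_time [2B, align 2] → 36
@36: cpu [4B, align 4] → 40
@40: uid [4B, align 4] → 44
+4 tail pad (align 8)
size 48, align 8
56 − 48 = 8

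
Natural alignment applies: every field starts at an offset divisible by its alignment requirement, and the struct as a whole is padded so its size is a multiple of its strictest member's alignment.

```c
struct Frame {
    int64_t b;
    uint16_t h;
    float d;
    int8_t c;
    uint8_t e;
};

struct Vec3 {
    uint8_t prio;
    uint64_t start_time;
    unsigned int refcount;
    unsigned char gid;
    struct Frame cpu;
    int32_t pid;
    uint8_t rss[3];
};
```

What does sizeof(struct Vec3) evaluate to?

Frame: b at 0 (size 8, align 8) → ends 8; h at 8 (size 2, align 2) → ends 10; pad 2 to align 4 for d; d at 12 (size 4, align 4) → ends 16; c at 16 (size 1, align 1) → ends 17; e at 17 (size 1, align 1) → ends 18; tail pad 6 to reach multiple of 8; total 24 bytes, alignment 8
prio at 0 (size 1, align 1) → ends 1
pad 7 to align 8 for start_time
start_time at 8 (size 8, align 8) → ends 16
refcount at 16 (size 4, align 4) → ends 20
gid at 20 (size 1, align 1) → ends 21
pad 3 to align 8 for cpu
cpu at 24 (size 24, align 8) → ends 48
pid at 48 (size 4, align 4) → ends 52
rss at 52 (size 3, align 1) → ends 55
tail pad 1 to reach multiple of 8
total 56 bytes, alignment 8

56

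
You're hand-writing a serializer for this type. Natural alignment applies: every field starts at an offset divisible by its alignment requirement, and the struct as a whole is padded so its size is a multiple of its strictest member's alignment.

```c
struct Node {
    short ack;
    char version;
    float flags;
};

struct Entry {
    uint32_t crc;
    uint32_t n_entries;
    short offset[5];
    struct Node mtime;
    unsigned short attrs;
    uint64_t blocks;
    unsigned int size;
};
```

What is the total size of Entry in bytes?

48

Node: 0..2  ack  (2B, 2-aligned); 2..3  version  (1B, 1-aligned); 3..4  -- padding (1B); 4..8  flags  (4B, 4-aligned); sizeof = 8, alignof = 4
0..4  crc  (4B, 4-aligned)
4..8  n_entries  (4B, 4-aligned)
8..18  offset  (10B, 2-aligned)
18..20  -- padding (2B)
20..28  mtime  (8B, 4-aligned)
28..30  attrs  (2B, 2-aligned)
30..32  -- padding (2B)
32..40  blocks  (8B, 8-aligned)
40..44  size  (4B, 4-aligned)
44..48  -- tail padding (4B)
sizeof = 48, alignof = 8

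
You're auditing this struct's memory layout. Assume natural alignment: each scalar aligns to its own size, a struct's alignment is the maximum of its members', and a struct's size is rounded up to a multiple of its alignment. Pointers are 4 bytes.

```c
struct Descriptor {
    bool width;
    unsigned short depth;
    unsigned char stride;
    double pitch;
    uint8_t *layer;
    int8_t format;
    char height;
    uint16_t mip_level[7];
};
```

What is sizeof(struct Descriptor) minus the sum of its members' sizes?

0..1  width  (1B, 1-aligned)
1..2  -- padding (1B)
2..4  depth  (2B, 2-aligned)
4..5  stride  (1B, 1-aligned)
5..8  -- padding (3B)
8..16  pitch  (8B, 8-aligned)
16..20  layer  (4B, 4-aligned)
20..21  format  (1B, 1-aligned)
21..22  height  (1B, 1-aligned)
22..36  mip_level  (14B, 2-aligned)
36..40  -- tail padding (4B)
sizeof = 40, alignof = 8
data bytes 32, size 40 → padding 8

8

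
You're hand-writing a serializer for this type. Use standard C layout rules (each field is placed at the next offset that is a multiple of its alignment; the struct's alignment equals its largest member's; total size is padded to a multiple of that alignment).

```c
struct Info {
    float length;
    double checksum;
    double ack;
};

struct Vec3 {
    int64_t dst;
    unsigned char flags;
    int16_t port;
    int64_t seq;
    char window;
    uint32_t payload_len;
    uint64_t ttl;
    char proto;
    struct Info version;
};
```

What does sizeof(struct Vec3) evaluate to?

Info: 0..4  length  (4B, 4-aligned); 4..8  -- padding (4B); 8..16  checksum  (8B, 8-aligned); 16..24  ack  (8B, 8-aligned); sizeof = 24, alignof = 8
0..8  dst  (8B, 8-aligned)
8..9  flags  (1B, 1-aligned)
9..10  -- padding (1B)
10..12  port  (2B, 2-aligned)
12..16  -- padding (4B)
16..24  seq  (8B, 8-aligned)
24..25  window  (1B, 1-aligned)
25..28  -- padding (3B)
28..32  payload_len  (4B, 4-aligned)
32..40  ttl  (8B, 8-aligned)
40..41  proto  (1B, 1-aligned)
41..48  -- padding (7B)
48..72  version  (24B, 8-aligned)
sizeof = 72, alignof = 8

72 bytes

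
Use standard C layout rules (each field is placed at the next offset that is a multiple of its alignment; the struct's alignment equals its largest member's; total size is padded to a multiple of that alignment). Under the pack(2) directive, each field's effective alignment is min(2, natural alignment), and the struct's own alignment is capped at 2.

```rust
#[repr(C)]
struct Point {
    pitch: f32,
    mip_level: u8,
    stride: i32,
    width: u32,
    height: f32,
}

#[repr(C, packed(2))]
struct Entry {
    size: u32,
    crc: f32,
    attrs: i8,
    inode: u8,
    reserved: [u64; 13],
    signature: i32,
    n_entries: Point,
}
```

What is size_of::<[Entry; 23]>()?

3174

Point: pitch at 0 (size 4, align 4) → ends 4; mip_level at 4 (size 1, align 1) → ends 5; pad 3 to align 4 for stride; stride at 8 (size 4, align 4) → ends 12; width at 12 (size 4, align 4) → ends 16; height at 16 (size 4, align 4) → ends 20; total 20 bytes, alignment 4
size at 0 (size 4, align 2) → ends 4
crc at 4 (size 4, align 2) → ends 8
attrs at 8 (size 1, align 1) → ends 9
inode at 9 (size 1, align 1) → ends 10
reserved at 10 (size 104, align 2) → ends 114
signature at 114 (size 4, align 2) → ends 118
n_entries at 118 (size 20, align 2) → ends 138
total 138 bytes, alignment 2
array of 23: 23 × 138 = 3174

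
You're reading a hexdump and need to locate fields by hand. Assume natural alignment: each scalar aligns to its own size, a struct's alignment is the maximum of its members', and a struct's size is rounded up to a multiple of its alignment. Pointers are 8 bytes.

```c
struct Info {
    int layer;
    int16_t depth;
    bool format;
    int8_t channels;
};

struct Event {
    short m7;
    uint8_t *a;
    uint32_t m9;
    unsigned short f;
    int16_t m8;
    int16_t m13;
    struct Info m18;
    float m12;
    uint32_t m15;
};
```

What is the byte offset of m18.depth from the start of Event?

32

Info: layer at 0 (size 4, align 4) → ends 4; depth at 4 (size 2, align 2) → ends 6; format at 6 (size 1, align 1) → ends 7; channels at 7 (size 1, align 1) → ends 8; total 8 bytes, alignment 4
m7 at 0 (size 2, align 2) → ends 2
pad 6 to align 8 for a
a at 8 (size 8, align 8) → ends 16
m9 at 16 (size 4, align 4) → ends 20
f at 20 (size 2, align 2) → ends 22
m8 at 22 (size 2, align 2) → ends 24
m13 at 24 (size 2, align 2) → ends 26
pad 2 to align 4 for m18
m18 at 28 (size 8, align 4) → ends 36
within Info: depth at 4
28 + 4 = 32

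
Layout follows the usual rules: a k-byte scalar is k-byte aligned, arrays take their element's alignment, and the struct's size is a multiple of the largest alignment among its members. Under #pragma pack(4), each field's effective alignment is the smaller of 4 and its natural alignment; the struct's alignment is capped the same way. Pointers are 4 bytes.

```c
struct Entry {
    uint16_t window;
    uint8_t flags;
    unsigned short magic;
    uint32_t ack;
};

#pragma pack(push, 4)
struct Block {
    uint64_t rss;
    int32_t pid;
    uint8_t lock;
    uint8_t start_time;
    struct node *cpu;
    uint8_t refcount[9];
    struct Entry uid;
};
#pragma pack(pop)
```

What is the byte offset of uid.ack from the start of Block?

Entry: 0..2  window  (2B, 2-aligned); 2..3  flags  (1B, 1-aligned); 3..4  -- padding (1B); 4..6  magic  (2B, 2-aligned); 6..8  -- padding (2B); 8..12  ack  (4B, 4-aligned); sizeof = 12, alignof = 4
0..8  rss  (8B, 4-aligned)
8..12  pid  (4B, 4-aligned)
12..13  lock  (1B, 1-aligned)
13..14  start_time  (1B, 1-aligned)
14..16  -- padding (2B)
16..20  cpu  (4B, 4-aligned)
20..29  refcount  (9B, 1-aligned)
29..32  -- padding (3B)
32..44  uid  (12B, 4-aligned)
within Entry: ack at 8
32 + 8 = 40

40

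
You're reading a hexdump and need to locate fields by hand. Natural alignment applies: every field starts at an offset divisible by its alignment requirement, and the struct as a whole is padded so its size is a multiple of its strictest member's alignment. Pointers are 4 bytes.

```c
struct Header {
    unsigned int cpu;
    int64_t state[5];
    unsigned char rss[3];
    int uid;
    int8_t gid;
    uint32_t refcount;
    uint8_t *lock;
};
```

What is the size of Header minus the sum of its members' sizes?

12

@0: cpu [4B, align 4] → 4
+4 pad (align 8)
@8: state [40B, align 8] → 48
@48: rss [3B, align 1] → 51
+1 pad (align 4)
@52: uid [4B, align 4] → 56
@56: gid [1B, align 1] → 57
+3 pad (align 4)
@60: refcount [4B, align 4] → 64
@64: lock [4B, align 4] → 68
+4 tail pad (align 8)
size 72, align 8
data bytes 60, size 72 → padding 12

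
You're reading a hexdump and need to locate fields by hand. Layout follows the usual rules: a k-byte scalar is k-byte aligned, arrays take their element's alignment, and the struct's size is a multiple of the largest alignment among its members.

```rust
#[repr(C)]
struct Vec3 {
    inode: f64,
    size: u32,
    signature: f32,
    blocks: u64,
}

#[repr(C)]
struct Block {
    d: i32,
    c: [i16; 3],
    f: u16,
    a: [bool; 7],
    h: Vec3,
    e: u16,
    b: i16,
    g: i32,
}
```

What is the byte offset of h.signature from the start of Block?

36

Vec3: 0..8  inode  (8B, 8-aligned); 8..12  size  (4B, 4-aligned); 12..16  signature  (4B, 4-aligned); 16..24  blocks  (8B, 8-aligned); sizeof = 24, alignof = 8
0..4  d  (4B, 4-aligned)
4..10  c  (6B, 2-aligned)
10..12  f  (2B, 2-aligned)
12..19  a  (7B, 1-aligned)
19..24  -- padding (5B)
24..48  h  (24B, 8-aligned)
within Vec3: signature at 12
24 + 12 = 36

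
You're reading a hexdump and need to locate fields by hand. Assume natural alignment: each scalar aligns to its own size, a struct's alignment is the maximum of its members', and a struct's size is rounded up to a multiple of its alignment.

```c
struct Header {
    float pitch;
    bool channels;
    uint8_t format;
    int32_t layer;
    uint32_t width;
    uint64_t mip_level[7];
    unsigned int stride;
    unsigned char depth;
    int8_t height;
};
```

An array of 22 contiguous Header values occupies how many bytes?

@0: pitch [4B, align 4] → 4
@4: channels [1B, align 1] → 5
@5: format [1B, align 1] → 6
+2 pad (align 4)
@8: layer [4B, align 4] → 12
@12: width [4B, align 4] → 16
@16: mip_level [56B, align 8] → 72
@72: stride [4B, align 4] → 76
@76: depth [1B, align 1] → 77
@77: height [1B, align 1] → 78
+2 tail pad (align 8)
size 80, align 8
array of 22: 22 × 80 = 1760

1760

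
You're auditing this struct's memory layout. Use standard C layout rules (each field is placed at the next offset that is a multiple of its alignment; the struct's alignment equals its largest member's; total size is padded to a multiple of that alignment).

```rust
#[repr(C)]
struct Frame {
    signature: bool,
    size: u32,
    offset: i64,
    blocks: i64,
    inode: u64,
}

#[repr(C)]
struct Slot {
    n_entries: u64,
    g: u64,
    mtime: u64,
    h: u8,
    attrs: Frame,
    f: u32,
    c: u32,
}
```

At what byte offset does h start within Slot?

24

Frame: @0: signature [1B, align 1] → 1; +3 pad (align 4); @4: size [4B, align 4] → 8; @8: offset [8B, align 8] → 16; @16: blocks [8B, align 8] → 24; @24: inode [8B, align 8] → 32; size 32, align 8
@0: n_entries [8B, align 8] → 8
@8: g [8B, align 8] → 16
@16: mtime [8B, align 8] → 24
@24: h [1B, align 1] → 25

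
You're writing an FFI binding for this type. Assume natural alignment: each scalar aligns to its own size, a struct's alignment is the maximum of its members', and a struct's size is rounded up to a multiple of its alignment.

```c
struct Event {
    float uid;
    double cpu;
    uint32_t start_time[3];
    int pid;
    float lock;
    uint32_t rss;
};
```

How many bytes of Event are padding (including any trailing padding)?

4

uid at 0 (size 4, align 4) → ends 4
pad 4 to align 8 for cpu
cpu at 8 (size 8, align 8) → ends 16
start_time at 16 (size 12, align 4) → ends 28
pid at 28 (size 4, align 4) → ends 32
lock at 32 (size 4, align 4) → ends 36
rss at 36 (size 4, align 4) → ends 40
total 40 bytes, alignment 8
data bytes 36, size 40 → padding 4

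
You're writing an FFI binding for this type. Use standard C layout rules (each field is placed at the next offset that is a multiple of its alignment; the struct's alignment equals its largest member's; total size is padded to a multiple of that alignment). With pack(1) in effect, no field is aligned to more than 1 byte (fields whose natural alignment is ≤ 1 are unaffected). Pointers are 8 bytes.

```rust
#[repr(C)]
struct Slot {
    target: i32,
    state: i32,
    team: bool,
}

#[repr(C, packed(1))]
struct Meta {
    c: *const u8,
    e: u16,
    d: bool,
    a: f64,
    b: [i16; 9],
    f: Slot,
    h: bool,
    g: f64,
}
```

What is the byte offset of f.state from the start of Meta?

Slot: 0..4  target  (4B, 4-aligned); 4..8  state  (4B, 4-aligned); 8..9  team  (1B, 1-aligned); 9..12  -- tail padding (3B); sizeof = 12, alignof = 4
0..8  c  (8B, 1-aligned)
8..10  e  (2B, 1-aligned)
10..11  d  (1B, 1-aligned)
11..19  a  (8B, 1-aligned)
19..37  b  (18B, 1-aligned)
37..49  f  (12B, 1-aligned)
within Slot: state at 4
37 + 4 = 41

41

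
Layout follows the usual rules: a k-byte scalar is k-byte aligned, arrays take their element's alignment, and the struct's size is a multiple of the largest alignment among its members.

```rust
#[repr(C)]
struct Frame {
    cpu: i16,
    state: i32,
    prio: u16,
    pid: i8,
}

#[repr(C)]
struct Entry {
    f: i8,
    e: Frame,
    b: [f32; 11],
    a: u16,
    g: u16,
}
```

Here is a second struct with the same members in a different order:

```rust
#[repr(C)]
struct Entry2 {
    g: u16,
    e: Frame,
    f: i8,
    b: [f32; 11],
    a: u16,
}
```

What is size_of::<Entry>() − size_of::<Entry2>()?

-4

Frame: cpu at 0 (size 2, align 2) → ends 2; pad 2 to align 4 for state; state at 4 (size 4, align 4) → ends 8; prio at 8 (size 2, align 2) → ends 10; pid at 10 (size 1, align 1) → ends 11; tail pad 1 to reach multiple of 4; total 12 bytes, alignment 4
f at 0 (size 1, align 1) → ends 1
pad 3 to align 4 for e
e at 4 (size 12, align 4) → ends 16
b at 16 (size 44, align 4) → ends 60
a at 60 (size 2, align 2) → ends 62
g at 62 (size 2, align 2) → ends 64
total 64 bytes, alignment 4
— Entry2 —
g at 0 (size 2, align 2) → ends 2
pad 2 to align 4 for e
e at 4 (size 12, align 4) → ends 16
f at 16 (size 1, align 1) → ends 17
pad 3 to align 4 for b
b at 20 (size 44, align 4) → ends 64
a at 64 (size 2, align 2) → ends 66
tail pad 2 to reach multiple of 4
total 68 bytes, alignment 4
64 − 68 = -4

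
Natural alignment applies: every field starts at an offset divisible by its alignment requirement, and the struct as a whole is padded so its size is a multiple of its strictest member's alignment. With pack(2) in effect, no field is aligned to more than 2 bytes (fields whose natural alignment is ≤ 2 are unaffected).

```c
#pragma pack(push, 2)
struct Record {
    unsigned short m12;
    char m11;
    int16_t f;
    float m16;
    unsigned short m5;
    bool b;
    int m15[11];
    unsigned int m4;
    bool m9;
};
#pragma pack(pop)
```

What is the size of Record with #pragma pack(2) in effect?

m12 at 0 (size 2, align 2) → ends 2
m11 at 2 (size 1, align 1) → ends 3
pad 1 to align 2 for f
f at 4 (size 2, align 2) → ends 6
m16 at 6 (size 4, align 2) → ends 10
m5 at 10 (size 2, align 2) → ends 12
b at 12 (size 1, align 1) → ends 13
pad 1 to align 2 for m15
m15 at 14 (size 44, align 2) → ends 58
m4 at 58 (size 4, align 2) → ends 62
m9 at 62 (size 1, align 1) → ends 63
tail pad 1 to reach multiple of 2
total 64 bytes, alignment 2

64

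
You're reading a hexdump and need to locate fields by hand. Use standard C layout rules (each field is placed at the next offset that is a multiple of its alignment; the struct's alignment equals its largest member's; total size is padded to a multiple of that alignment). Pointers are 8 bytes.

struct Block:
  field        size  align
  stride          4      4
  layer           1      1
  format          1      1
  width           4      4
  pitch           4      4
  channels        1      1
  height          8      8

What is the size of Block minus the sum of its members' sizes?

9

0..4  stride  (4B, 4-aligned)
4..5  layer  (1B, 1-aligned)
5..6  format  (1B, 1-aligned)
6..8  -- padding (2B)
8..12  width  (4B, 4-aligned)
12..16  pitch  (4B, 4-aligned)
16..17  channels  (1B, 1-aligned)
17..24  -- padding (7B)
24..32  height  (8B, 8-aligned)
sizeof = 32, alignof = 8
data bytes 23, size 32 → padding 9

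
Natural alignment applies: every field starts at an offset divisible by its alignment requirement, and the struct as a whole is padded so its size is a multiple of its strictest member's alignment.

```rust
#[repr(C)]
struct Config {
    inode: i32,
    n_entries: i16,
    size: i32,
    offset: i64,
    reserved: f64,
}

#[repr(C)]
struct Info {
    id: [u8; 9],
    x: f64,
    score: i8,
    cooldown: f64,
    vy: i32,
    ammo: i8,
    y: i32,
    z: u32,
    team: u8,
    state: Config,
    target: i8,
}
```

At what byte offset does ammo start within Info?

44

Config: inode at 0 (size 4, align 4) → ends 4; n_entries at 4 (size 2, align 2) → ends 6; pad 2 to align 4 for size; size at 8 (size 4, align 4) → ends 12; pad 4 to align 8 for offset; offset at 16 (size 8, align 8) → ends 24; reserved at 24 (size 8, align 8) → ends 32; total 32 bytes, alignment 8
id at 0 (size 9, align 1) → ends 9
pad 7 to align 8 for x
x at 16 (size 8, align 8) → ends 24
score at 24 (size 1, align 1) → ends 25
pad 7 to align 8 for cooldown
cooldown at 32 (size 8, align 8) → ends 40
vy at 40 (size 4, align 4) → ends 44
ammo at 44 (size 1, align 1) → ends 45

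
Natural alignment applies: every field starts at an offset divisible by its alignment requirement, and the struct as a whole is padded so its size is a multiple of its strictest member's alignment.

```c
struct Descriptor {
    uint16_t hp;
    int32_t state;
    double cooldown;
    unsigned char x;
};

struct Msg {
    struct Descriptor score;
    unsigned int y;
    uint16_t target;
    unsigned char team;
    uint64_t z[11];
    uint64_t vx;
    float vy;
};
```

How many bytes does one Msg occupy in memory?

136

Descriptor: @0: hp [2B, align 2] → 2; +2 pad (align 4); @4: state [4B, align 4] → 8; @8: cooldown [8B, align 8] → 16; @16: x [1B, align 1] → 17; +7 tail pad (align 8); size 24, align 8
@0: score [24B, align 8] → 24
@24: y [4B, align 4] → 28
@28: target [2B, align 2] → 30
@30: team [1B, align 1] → 31
+1 pad (align 8)
@32: z [88B, align 8] → 120
@120: vx [8B, align 8] → 128
@128: vy [4B, align 4] → 132
+4 tail pad (align 8)
size 136, align 8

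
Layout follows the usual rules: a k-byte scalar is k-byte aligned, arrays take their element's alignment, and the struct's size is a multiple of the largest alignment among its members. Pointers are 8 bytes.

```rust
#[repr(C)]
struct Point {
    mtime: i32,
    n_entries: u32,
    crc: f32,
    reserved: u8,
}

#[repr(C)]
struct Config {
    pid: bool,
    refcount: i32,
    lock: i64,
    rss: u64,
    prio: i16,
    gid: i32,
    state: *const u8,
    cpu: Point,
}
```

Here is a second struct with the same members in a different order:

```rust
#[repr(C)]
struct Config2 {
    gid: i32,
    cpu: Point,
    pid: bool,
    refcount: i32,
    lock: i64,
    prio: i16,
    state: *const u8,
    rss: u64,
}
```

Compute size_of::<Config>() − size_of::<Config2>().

Point: @0: mtime [4B, align 4] → 4; @4: n_entries [4B, align 4] → 8; @8: crc [4B, align 4] → 12; @12: reserved [1B, align 1] → 13; +3 tail pad (align 4); size 16, align 4
@0: pid [1B, align 1] → 1
+3 pad (align 4)
@4: refcount [4B, align 4] → 8
@8: lock [8B, align 8] → 16
@16: rss [8B, align 8] → 24
@24: prio [2B, align 2] → 26
+2 pad (align 4)
@28: gid [4B, align 4] → 32
@32: state [8B, align 8] → 40
@40: cpu [16B, align 4] → 56
size 56, align 8
— Config2 —
@0: gid [4B, align 4] → 4
@4: cpu [16B, align 4] → 20
@20: pid [1B, align 1] → 21
+3 pad (align 4)
@24: refcount [4B, align 4] → 28
+4 pad (align 8)
@32: lock [8B, align 8] → 40
@40: prio [2B, align 2] → 42
+6 pad (align 8)
@48: state [8B, align 8] → 56
@56: rss [8B, align 8] → 64
size 64, align 8
56 − 64 = -8

-8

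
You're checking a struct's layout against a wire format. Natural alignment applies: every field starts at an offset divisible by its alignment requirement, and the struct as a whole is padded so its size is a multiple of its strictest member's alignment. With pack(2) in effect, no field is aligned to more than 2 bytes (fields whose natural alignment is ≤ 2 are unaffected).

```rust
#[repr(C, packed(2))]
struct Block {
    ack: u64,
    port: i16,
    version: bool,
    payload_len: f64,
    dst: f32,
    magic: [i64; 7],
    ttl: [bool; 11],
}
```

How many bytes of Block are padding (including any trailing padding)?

@0: ack [8B, align 2] → 8
@8: port [2B, align 2] → 10
@10: version [1B, align 1] → 11
+1 pad (align 2)
@12: payload_len [8B, align 2] → 20
@20: dst [4B, align 2] → 24
@24: magic [56B, align 2] → 80
@80: ttl [11B, align 1] → 91
+1 tail pad (align 2)
size 92, align 2
data bytes 90, size 92 → padding 2

2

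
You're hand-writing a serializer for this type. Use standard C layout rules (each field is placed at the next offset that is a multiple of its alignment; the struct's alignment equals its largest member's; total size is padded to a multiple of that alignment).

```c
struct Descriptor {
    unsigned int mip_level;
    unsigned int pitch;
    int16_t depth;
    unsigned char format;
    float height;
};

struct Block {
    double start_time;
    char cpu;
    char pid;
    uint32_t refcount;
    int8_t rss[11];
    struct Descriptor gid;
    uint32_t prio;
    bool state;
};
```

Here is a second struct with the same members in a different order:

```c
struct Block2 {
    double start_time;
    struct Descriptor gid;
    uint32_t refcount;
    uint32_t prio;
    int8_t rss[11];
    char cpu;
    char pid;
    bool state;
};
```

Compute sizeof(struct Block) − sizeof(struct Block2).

Descriptor: 0..4  mip_level  (4B, 4-aligned); 4..8  pitch  (4B, 4-aligned); 8..10  depth  (2B, 2-aligned); 10..11  format  (1B, 1-aligned); 11..12  -- padding (1B); 12..16  height  (4B, 4-aligned); sizeof = 16, alignof = 4
0..8  start_time  (8B, 8-aligned)
8..9  cpu  (1B, 1-aligned)
9..10  pid  (1B, 1-aligned)
10..12  -- padding (2B)
12..16  refcount  (4B, 4-aligned)
16..27  rss  (11B, 1-aligned)
27..28  -- padding (1B)
28..44  gid  (16B, 4-aligned)
44..48  prio  (4B, 4-aligned)
48..49  state  (1B, 1-aligned)
49..56  -- tail padding (7B)
sizeof = 56, alignof = 8
— Block2 —
0..8  start_time  (8B, 8-aligned)
8..24  gid  (16B, 4-aligned)
24..28  refcount  (4B, 4-aligned)
28..32  prio  (4B, 4-aligned)
32..43  rss  (11B, 1-aligned)
43..44  cpu  (1B, 1-aligned)
44..45  pid  (1B, 1-aligned)
45..46  state  (1B, 1-aligned)
46..48  -- tail padding (2B)
sizeof = 48, alignof = 8
56 − 48 = 8

8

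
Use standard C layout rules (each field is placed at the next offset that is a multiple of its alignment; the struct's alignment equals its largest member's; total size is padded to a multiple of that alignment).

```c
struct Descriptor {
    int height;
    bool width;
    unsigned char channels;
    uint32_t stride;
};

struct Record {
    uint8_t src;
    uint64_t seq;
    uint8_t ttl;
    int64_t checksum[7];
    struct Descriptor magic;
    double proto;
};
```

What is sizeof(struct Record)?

104 bytes

Descriptor: @0: height [4B, align 4] → 4; @4: width [1B, align 1] → 5; @5: channels [1B, align 1] → 6; +2 pad (align 4); @8: stride [4B, align 4] → 12; size 12, align 4
@0: src [1B, align 1] → 1
+7 pad (align 8)
@8: seq [8B, align 8] → 16
@16: ttl [1B, align 1] → 17
+7 pad (align 8)
@24: checksum [56B, align 8] → 80
@80: magic [12B, align 4] → 92
+4 pad (align 8)
@96: proto [8B, align 8] → 104
size 104, align 8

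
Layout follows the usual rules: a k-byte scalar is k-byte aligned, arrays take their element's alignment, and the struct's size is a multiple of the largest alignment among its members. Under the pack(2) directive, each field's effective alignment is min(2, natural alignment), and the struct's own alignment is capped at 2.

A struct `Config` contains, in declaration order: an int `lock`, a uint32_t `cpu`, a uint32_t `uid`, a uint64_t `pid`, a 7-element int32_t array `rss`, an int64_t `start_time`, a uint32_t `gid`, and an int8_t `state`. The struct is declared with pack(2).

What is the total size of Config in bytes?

0..4  lock  (4B, 2-aligned)
4..8  cpu  (4B, 2-aligned)
8..12  uid  (4B, 2-aligned)
12..20  pid  (8B, 2-aligned)
20..48  rss  (28B, 2-aligned)
48..56  start_time  (8B, 2-aligned)
56..60  gid  (4B, 2-aligned)
60..61  state  (1B, 1-aligned)
61..62  -- tail padding (1B)
sizeof = 62, alignof = 2

62 bytes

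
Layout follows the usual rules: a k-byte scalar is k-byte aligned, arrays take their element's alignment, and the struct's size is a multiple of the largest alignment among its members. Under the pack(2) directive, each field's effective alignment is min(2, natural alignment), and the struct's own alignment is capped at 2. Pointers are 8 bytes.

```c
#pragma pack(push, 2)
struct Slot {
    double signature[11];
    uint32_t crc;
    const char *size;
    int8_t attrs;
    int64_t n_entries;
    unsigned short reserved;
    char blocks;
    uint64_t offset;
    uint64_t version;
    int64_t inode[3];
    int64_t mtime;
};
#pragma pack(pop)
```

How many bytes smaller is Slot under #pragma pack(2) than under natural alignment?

14

natural layout:
  0..88  signature  (88B, 8-aligned)
  88..92  crc  (4B, 4-aligned)
  92..96  -- padding (4B)
  96..104  size  (8B, 8-aligned)
  104..105  attrs  (1B, 1-aligned)
  105..112  -- padding (7B)
  112..120  n_entries  (8B, 8-aligned)
  120..122  reserved  (2B, 2-aligned)
  122..123  blocks  (1B, 1-aligned)
  123..128  -- padding (5B)
  128..136  offset  (8B, 8-aligned)
  136..144  version  (8B, 8-aligned)
  144..168  inode  (24B, 8-aligned)
  168..176  mtime  (8B, 8-aligned)
  sizeof = 176, alignof = 8
packed(2) layout:
  0..88  signature  (88B, 2-aligned)
  88..92  crc  (4B, 2-aligned)
  92..100  size  (8B, 2-aligned)
  100..101  attrs  (1B, 1-aligned)
  101..102  -- padding (1B)
  102..110  n_entries  (8B, 2-aligned)
  110..112  reserved  (2B, 2-aligned)
  112..113  blocks  (1B, 1-aligned)
  113..114  -- padding (1B)
  114..122  offset  (8B, 2-aligned)
  122..130  version  (8B, 2-aligned)
  130..154  inode  (24B, 2-aligned)
  154..162  mtime  (8B, 2-aligned)
  sizeof = 162, alignof = 2
176 − 162 = 14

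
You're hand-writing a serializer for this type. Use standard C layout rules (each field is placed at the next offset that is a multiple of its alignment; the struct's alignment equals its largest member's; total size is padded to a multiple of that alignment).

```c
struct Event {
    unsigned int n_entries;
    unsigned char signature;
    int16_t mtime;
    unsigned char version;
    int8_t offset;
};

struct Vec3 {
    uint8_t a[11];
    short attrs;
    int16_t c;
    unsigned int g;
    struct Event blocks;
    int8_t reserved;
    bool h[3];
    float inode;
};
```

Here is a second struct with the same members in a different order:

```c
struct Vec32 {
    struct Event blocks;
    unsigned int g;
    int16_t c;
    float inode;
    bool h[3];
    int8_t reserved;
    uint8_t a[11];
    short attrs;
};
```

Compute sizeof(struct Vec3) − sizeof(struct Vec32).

Event: n_entries at 0 (size 4, align 4) → ends 4; signature at 4 (size 1, align 1) → ends 5; pad 1 to align 2 for mtime; mtime at 6 (size 2, align 2) → ends 8; version at 8 (size 1, align 1) → ends 9; offset at 9 (size 1, align 1) → ends 10; tail pad 2 to reach multiple of 4; total 12 bytes, alignment 4
a at 0 (size 11, align 1) → ends 11
pad 1 to align 2 for attrs
attrs at 12 (size 2, align 2) → ends 14
c at 14 (size 2, align 2) → ends 16
g at 16 (size 4, align 4) → ends 20
blocks at 20 (size 12, align 4) → ends 32
reserved at 32 (size 1, align 1) → ends 33
h at 33 (size 3, align 1) → ends 36
inode at 36 (size 4, align 4) → ends 40
total 40 bytes, alignment 4
— Vec32 —
blocks at 0 (size 12, align 4) → ends 12
g at 12 (size 4, align 4) → ends 16
c at 16 (size 2, align 2) → ends 18
pad 2 to align 4 for inode
inode at 20 (size 4, align 4) → ends 24
h at 24 (size 3, align 1) → ends 27
reserved at 27 (size 1, align 1) → ends 28
a at 28 (size 11, align 1) → ends 39
pad 1 to align 2 for attrs
attrs at 40 (size 2, align 2) → ends 42
tail pad 2 to reach multiple of 4
total 44 bytes, alignment 4
40 − 44 = -4

-4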